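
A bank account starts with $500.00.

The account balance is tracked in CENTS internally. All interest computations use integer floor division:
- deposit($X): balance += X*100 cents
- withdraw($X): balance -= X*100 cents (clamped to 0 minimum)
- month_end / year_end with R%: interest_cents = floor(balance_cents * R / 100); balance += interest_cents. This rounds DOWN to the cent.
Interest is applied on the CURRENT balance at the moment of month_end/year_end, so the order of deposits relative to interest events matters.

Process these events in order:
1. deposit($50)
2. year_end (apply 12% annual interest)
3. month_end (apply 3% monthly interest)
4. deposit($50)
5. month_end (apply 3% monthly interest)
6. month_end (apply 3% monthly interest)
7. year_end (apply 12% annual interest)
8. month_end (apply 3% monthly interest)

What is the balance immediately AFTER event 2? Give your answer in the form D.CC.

Answer: 616.00

Derivation:
After 1 (deposit($50)): balance=$550.00 total_interest=$0.00
After 2 (year_end (apply 12% annual interest)): balance=$616.00 total_interest=$66.00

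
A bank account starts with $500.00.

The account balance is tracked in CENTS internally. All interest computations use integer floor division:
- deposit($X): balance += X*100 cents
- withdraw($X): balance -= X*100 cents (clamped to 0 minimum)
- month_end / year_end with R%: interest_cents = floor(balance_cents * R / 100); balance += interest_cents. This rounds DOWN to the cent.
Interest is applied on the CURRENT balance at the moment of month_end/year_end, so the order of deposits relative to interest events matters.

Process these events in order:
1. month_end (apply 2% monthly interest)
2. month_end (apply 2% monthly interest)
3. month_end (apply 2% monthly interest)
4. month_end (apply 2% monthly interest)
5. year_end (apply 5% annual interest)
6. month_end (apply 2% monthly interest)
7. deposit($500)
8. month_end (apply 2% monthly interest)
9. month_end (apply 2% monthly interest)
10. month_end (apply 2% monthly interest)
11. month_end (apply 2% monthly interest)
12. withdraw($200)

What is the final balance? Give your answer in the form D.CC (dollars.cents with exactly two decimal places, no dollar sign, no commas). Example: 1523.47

Answer: 968.61

Derivation:
After 1 (month_end (apply 2% monthly interest)): balance=$510.00 total_interest=$10.00
After 2 (month_end (apply 2% monthly interest)): balance=$520.20 total_interest=$20.20
After 3 (month_end (apply 2% monthly interest)): balance=$530.60 total_interest=$30.60
After 4 (month_end (apply 2% monthly interest)): balance=$541.21 total_interest=$41.21
After 5 (year_end (apply 5% annual interest)): balance=$568.27 total_interest=$68.27
After 6 (month_end (apply 2% monthly interest)): balance=$579.63 total_interest=$79.63
After 7 (deposit($500)): balance=$1079.63 total_interest=$79.63
After 8 (month_end (apply 2% monthly interest)): balance=$1101.22 total_interest=$101.22
After 9 (month_end (apply 2% monthly interest)): balance=$1123.24 total_interest=$123.24
After 10 (month_end (apply 2% monthly interest)): balance=$1145.70 total_interest=$145.70
After 11 (month_end (apply 2% monthly interest)): balance=$1168.61 total_interest=$168.61
After 12 (withdraw($200)): balance=$968.61 total_interest=$168.61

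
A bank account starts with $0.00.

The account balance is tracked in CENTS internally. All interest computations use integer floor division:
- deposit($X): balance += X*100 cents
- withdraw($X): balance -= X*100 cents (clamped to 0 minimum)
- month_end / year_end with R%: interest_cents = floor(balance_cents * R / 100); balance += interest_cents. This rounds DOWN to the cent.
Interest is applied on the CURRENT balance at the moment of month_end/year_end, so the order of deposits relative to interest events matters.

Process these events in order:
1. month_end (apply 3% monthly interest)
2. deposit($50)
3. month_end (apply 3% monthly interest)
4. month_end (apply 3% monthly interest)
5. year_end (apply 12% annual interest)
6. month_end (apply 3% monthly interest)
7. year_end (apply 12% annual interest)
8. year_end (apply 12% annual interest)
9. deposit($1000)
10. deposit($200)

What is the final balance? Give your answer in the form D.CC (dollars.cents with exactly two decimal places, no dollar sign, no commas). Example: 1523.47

After 1 (month_end (apply 3% monthly interest)): balance=$0.00 total_interest=$0.00
After 2 (deposit($50)): balance=$50.00 total_interest=$0.00
After 3 (month_end (apply 3% monthly interest)): balance=$51.50 total_interest=$1.50
After 4 (month_end (apply 3% monthly interest)): balance=$53.04 total_interest=$3.04
After 5 (year_end (apply 12% annual interest)): balance=$59.40 total_interest=$9.40
After 6 (month_end (apply 3% monthly interest)): balance=$61.18 total_interest=$11.18
After 7 (year_end (apply 12% annual interest)): balance=$68.52 total_interest=$18.52
After 8 (year_end (apply 12% annual interest)): balance=$76.74 total_interest=$26.74
After 9 (deposit($1000)): balance=$1076.74 total_interest=$26.74
After 10 (deposit($200)): balance=$1276.74 total_interest=$26.74

Answer: 1276.74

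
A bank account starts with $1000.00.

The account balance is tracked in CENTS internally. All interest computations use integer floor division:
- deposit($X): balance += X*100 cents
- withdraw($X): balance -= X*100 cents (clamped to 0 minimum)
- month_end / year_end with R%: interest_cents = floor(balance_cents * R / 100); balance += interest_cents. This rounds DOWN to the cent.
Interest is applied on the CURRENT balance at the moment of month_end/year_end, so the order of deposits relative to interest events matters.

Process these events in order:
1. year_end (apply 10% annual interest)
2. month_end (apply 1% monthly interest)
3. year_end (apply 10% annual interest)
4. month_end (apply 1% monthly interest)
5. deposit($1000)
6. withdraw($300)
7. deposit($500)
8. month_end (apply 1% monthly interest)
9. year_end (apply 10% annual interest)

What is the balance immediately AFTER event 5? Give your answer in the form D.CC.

After 1 (year_end (apply 10% annual interest)): balance=$1100.00 total_interest=$100.00
After 2 (month_end (apply 1% monthly interest)): balance=$1111.00 total_interest=$111.00
After 3 (year_end (apply 10% annual interest)): balance=$1222.10 total_interest=$222.10
After 4 (month_end (apply 1% monthly interest)): balance=$1234.32 total_interest=$234.32
After 5 (deposit($1000)): balance=$2234.32 total_interest=$234.32

Answer: 2234.32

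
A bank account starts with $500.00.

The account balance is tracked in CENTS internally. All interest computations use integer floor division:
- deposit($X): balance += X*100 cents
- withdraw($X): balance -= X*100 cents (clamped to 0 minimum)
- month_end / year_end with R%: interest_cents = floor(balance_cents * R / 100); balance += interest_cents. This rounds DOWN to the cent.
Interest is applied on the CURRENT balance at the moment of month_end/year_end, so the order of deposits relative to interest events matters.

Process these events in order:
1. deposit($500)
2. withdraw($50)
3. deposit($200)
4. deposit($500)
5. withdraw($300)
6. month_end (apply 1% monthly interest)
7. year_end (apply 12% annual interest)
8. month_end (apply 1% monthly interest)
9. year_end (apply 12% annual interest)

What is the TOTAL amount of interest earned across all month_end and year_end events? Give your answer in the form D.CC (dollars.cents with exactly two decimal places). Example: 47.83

After 1 (deposit($500)): balance=$1000.00 total_interest=$0.00
After 2 (withdraw($50)): balance=$950.00 total_interest=$0.00
After 3 (deposit($200)): balance=$1150.00 total_interest=$0.00
After 4 (deposit($500)): balance=$1650.00 total_interest=$0.00
After 5 (withdraw($300)): balance=$1350.00 total_interest=$0.00
After 6 (month_end (apply 1% monthly interest)): balance=$1363.50 total_interest=$13.50
After 7 (year_end (apply 12% annual interest)): balance=$1527.12 total_interest=$177.12
After 8 (month_end (apply 1% monthly interest)): balance=$1542.39 total_interest=$192.39
After 9 (year_end (apply 12% annual interest)): balance=$1727.47 total_interest=$377.47

Answer: 377.47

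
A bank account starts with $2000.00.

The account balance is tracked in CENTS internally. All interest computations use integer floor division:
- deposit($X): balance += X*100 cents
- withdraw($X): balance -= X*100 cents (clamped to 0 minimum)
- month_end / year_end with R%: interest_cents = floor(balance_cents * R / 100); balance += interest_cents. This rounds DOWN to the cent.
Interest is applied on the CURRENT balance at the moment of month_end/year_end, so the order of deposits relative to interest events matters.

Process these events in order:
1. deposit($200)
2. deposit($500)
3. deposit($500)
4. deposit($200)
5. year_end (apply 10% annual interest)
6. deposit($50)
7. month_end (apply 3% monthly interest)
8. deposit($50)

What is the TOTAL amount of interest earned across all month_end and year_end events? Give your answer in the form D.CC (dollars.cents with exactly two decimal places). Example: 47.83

After 1 (deposit($200)): balance=$2200.00 total_interest=$0.00
After 2 (deposit($500)): balance=$2700.00 total_interest=$0.00
After 3 (deposit($500)): balance=$3200.00 total_interest=$0.00
After 4 (deposit($200)): balance=$3400.00 total_interest=$0.00
After 5 (year_end (apply 10% annual interest)): balance=$3740.00 total_interest=$340.00
After 6 (deposit($50)): balance=$3790.00 total_interest=$340.00
After 7 (month_end (apply 3% monthly interest)): balance=$3903.70 total_interest=$453.70
After 8 (deposit($50)): balance=$3953.70 total_interest=$453.70

Answer: 453.70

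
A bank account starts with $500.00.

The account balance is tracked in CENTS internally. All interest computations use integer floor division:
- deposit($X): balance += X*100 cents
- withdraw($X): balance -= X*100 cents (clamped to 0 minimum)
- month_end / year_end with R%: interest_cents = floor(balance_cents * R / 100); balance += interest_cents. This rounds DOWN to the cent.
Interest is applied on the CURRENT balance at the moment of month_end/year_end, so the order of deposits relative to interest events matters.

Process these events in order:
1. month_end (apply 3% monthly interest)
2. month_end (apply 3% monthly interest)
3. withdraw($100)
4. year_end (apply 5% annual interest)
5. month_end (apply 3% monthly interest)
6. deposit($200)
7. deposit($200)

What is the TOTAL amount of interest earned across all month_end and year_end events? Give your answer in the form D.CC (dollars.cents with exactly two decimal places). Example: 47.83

Answer: 65.52

Derivation:
After 1 (month_end (apply 3% monthly interest)): balance=$515.00 total_interest=$15.00
After 2 (month_end (apply 3% monthly interest)): balance=$530.45 total_interest=$30.45
After 3 (withdraw($100)): balance=$430.45 total_interest=$30.45
After 4 (year_end (apply 5% annual interest)): balance=$451.97 total_interest=$51.97
After 5 (month_end (apply 3% monthly interest)): balance=$465.52 total_interest=$65.52
After 6 (deposit($200)): balance=$665.52 total_interest=$65.52
After 7 (deposit($200)): balance=$865.52 total_interest=$65.52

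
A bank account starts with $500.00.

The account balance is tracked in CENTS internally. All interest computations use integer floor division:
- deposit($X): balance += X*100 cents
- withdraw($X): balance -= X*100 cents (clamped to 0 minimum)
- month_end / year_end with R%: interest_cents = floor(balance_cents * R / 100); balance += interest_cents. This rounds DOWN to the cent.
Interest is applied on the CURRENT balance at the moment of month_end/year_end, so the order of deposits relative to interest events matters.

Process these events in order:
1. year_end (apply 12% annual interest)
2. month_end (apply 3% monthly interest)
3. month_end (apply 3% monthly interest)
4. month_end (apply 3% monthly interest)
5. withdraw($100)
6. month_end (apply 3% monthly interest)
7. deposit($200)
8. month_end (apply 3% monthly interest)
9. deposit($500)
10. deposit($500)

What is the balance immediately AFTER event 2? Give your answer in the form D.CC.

After 1 (year_end (apply 12% annual interest)): balance=$560.00 total_interest=$60.00
After 2 (month_end (apply 3% monthly interest)): balance=$576.80 total_interest=$76.80

Answer: 576.80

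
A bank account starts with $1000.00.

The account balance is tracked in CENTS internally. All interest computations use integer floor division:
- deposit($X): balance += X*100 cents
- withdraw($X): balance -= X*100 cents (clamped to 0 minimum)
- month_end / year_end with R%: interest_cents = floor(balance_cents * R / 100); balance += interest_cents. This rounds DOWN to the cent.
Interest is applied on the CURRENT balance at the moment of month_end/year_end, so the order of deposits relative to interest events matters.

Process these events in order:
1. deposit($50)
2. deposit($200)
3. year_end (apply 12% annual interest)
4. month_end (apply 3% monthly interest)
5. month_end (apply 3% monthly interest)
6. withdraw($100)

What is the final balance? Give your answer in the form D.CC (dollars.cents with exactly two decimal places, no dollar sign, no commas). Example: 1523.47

Answer: 1385.26

Derivation:
After 1 (deposit($50)): balance=$1050.00 total_interest=$0.00
After 2 (deposit($200)): balance=$1250.00 total_interest=$0.00
After 3 (year_end (apply 12% annual interest)): balance=$1400.00 total_interest=$150.00
After 4 (month_end (apply 3% monthly interest)): balance=$1442.00 total_interest=$192.00
After 5 (month_end (apply 3% monthly interest)): balance=$1485.26 total_interest=$235.26
After 6 (withdraw($100)): balance=$1385.26 total_interest=$235.26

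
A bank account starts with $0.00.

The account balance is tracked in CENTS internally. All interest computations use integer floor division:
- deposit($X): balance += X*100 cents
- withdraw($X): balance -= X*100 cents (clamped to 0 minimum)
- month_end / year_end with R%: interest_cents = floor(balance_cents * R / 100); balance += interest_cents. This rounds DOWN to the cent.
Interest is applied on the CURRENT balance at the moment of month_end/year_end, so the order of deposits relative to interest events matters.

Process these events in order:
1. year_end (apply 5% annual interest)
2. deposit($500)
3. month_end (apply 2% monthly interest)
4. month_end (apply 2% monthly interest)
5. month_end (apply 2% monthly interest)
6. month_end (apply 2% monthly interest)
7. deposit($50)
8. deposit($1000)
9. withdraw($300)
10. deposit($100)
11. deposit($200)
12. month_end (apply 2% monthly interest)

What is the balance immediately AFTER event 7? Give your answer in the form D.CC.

Answer: 591.21

Derivation:
After 1 (year_end (apply 5% annual interest)): balance=$0.00 total_interest=$0.00
After 2 (deposit($500)): balance=$500.00 total_interest=$0.00
After 3 (month_end (apply 2% monthly interest)): balance=$510.00 total_interest=$10.00
After 4 (month_end (apply 2% monthly interest)): balance=$520.20 total_interest=$20.20
After 5 (month_end (apply 2% monthly interest)): balance=$530.60 total_interest=$30.60
After 6 (month_end (apply 2% monthly interest)): balance=$541.21 total_interest=$41.21
After 7 (deposit($50)): balance=$591.21 total_interest=$41.21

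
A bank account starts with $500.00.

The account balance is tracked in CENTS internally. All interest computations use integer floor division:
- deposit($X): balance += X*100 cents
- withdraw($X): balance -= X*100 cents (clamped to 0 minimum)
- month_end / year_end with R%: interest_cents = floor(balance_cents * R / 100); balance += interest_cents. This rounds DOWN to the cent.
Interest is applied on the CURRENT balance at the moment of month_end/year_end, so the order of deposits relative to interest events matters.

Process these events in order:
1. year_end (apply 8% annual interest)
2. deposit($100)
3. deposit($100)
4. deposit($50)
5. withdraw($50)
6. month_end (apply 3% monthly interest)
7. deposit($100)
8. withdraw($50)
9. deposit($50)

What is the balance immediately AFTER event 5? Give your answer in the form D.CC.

After 1 (year_end (apply 8% annual interest)): balance=$540.00 total_interest=$40.00
After 2 (deposit($100)): balance=$640.00 total_interest=$40.00
After 3 (deposit($100)): balance=$740.00 total_interest=$40.00
After 4 (deposit($50)): balance=$790.00 total_interest=$40.00
After 5 (withdraw($50)): balance=$740.00 total_interest=$40.00

Answer: 740.00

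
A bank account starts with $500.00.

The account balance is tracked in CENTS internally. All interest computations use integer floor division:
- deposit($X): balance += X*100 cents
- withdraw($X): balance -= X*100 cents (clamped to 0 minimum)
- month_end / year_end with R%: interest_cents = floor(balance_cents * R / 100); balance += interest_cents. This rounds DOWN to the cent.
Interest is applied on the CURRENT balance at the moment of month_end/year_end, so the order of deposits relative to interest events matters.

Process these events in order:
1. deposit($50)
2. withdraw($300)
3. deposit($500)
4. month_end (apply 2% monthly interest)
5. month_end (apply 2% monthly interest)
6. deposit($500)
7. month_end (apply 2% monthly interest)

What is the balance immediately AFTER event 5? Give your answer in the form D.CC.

Answer: 780.30

Derivation:
After 1 (deposit($50)): balance=$550.00 total_interest=$0.00
After 2 (withdraw($300)): balance=$250.00 total_interest=$0.00
After 3 (deposit($500)): balance=$750.00 total_interest=$0.00
After 4 (month_end (apply 2% monthly interest)): balance=$765.00 total_interest=$15.00
After 5 (month_end (apply 2% monthly interest)): balance=$780.30 total_interest=$30.30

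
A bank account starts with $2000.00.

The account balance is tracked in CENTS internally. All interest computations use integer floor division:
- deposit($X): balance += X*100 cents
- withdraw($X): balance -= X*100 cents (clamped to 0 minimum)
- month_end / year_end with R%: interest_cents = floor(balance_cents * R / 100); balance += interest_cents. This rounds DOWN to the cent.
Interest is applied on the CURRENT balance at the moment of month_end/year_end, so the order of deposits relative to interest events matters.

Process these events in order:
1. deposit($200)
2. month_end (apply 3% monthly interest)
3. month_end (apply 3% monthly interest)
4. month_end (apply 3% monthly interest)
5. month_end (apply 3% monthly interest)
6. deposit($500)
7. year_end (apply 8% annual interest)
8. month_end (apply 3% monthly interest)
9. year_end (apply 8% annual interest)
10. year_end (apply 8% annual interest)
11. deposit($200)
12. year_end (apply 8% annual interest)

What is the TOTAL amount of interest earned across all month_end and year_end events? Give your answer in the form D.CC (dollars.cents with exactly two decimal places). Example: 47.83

After 1 (deposit($200)): balance=$2200.00 total_interest=$0.00
After 2 (month_end (apply 3% monthly interest)): balance=$2266.00 total_interest=$66.00
After 3 (month_end (apply 3% monthly interest)): balance=$2333.98 total_interest=$133.98
After 4 (month_end (apply 3% monthly interest)): balance=$2403.99 total_interest=$203.99
After 5 (month_end (apply 3% monthly interest)): balance=$2476.10 total_interest=$276.10
After 6 (deposit($500)): balance=$2976.10 total_interest=$276.10
After 7 (year_end (apply 8% annual interest)): balance=$3214.18 total_interest=$514.18
After 8 (month_end (apply 3% monthly interest)): balance=$3310.60 total_interest=$610.60
After 9 (year_end (apply 8% annual interest)): balance=$3575.44 total_interest=$875.44
After 10 (year_end (apply 8% annual interest)): balance=$3861.47 total_interest=$1161.47
After 11 (deposit($200)): balance=$4061.47 total_interest=$1161.47
After 12 (year_end (apply 8% annual interest)): balance=$4386.38 total_interest=$1486.38

Answer: 1486.38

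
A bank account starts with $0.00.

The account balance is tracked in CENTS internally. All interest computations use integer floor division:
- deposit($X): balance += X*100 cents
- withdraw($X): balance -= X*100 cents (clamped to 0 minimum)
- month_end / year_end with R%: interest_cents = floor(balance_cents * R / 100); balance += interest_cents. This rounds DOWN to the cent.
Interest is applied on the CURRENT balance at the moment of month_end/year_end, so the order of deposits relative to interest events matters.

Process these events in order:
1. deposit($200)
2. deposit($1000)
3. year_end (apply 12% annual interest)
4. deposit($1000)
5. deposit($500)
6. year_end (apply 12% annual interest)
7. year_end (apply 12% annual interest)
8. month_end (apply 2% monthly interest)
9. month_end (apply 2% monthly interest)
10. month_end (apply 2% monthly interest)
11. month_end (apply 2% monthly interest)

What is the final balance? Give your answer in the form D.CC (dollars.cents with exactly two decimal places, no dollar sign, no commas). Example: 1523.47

Answer: 3861.57

Derivation:
After 1 (deposit($200)): balance=$200.00 total_interest=$0.00
After 2 (deposit($1000)): balance=$1200.00 total_interest=$0.00
After 3 (year_end (apply 12% annual interest)): balance=$1344.00 total_interest=$144.00
After 4 (deposit($1000)): balance=$2344.00 total_interest=$144.00
After 5 (deposit($500)): balance=$2844.00 total_interest=$144.00
After 6 (year_end (apply 12% annual interest)): balance=$3185.28 total_interest=$485.28
After 7 (year_end (apply 12% annual interest)): balance=$3567.51 total_interest=$867.51
After 8 (month_end (apply 2% monthly interest)): balance=$3638.86 total_interest=$938.86
After 9 (month_end (apply 2% monthly interest)): balance=$3711.63 total_interest=$1011.63
After 10 (month_end (apply 2% monthly interest)): balance=$3785.86 total_interest=$1085.86
After 11 (month_end (apply 2% monthly interest)): balance=$3861.57 total_interest=$1161.57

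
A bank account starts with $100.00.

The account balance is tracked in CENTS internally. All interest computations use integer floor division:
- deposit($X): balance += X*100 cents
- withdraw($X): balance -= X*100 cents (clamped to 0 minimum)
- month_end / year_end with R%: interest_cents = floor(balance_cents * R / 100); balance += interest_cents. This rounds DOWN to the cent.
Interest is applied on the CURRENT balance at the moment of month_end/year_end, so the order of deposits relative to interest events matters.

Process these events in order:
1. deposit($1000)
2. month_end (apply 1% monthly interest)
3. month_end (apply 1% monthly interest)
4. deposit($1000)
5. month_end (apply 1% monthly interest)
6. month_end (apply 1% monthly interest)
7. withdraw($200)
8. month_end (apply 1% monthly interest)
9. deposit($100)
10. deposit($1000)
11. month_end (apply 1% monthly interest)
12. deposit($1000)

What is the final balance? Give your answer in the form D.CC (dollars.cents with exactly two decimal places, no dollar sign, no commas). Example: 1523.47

Answer: 4115.24

Derivation:
After 1 (deposit($1000)): balance=$1100.00 total_interest=$0.00
After 2 (month_end (apply 1% monthly interest)): balance=$1111.00 total_interest=$11.00
After 3 (month_end (apply 1% monthly interest)): balance=$1122.11 total_interest=$22.11
After 4 (deposit($1000)): balance=$2122.11 total_interest=$22.11
After 5 (month_end (apply 1% monthly interest)): balance=$2143.33 total_interest=$43.33
After 6 (month_end (apply 1% monthly interest)): balance=$2164.76 total_interest=$64.76
After 7 (withdraw($200)): balance=$1964.76 total_interest=$64.76
After 8 (month_end (apply 1% monthly interest)): balance=$1984.40 total_interest=$84.40
After 9 (deposit($100)): balance=$2084.40 total_interest=$84.40
After 10 (deposit($1000)): balance=$3084.40 total_interest=$84.40
After 11 (month_end (apply 1% monthly interest)): balance=$3115.24 total_interest=$115.24
After 12 (deposit($1000)): balance=$4115.24 total_interest=$115.24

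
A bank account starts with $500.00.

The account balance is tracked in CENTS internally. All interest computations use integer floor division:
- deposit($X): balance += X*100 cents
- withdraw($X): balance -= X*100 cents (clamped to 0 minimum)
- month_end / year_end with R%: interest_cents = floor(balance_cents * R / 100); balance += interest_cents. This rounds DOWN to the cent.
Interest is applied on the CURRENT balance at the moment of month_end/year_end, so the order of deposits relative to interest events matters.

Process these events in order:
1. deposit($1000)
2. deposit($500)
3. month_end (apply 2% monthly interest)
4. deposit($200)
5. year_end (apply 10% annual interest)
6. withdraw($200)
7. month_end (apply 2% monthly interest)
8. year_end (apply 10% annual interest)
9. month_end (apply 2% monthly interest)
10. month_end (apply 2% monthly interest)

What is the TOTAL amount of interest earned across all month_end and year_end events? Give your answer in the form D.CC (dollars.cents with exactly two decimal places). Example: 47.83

Answer: 642.82

Derivation:
After 1 (deposit($1000)): balance=$1500.00 total_interest=$0.00
After 2 (deposit($500)): balance=$2000.00 total_interest=$0.00
After 3 (month_end (apply 2% monthly interest)): balance=$2040.00 total_interest=$40.00
After 4 (deposit($200)): balance=$2240.00 total_interest=$40.00
After 5 (year_end (apply 10% annual interest)): balance=$2464.00 total_interest=$264.00
After 6 (withdraw($200)): balance=$2264.00 total_interest=$264.00
After 7 (month_end (apply 2% monthly interest)): balance=$2309.28 total_interest=$309.28
After 8 (year_end (apply 10% annual interest)): balance=$2540.20 total_interest=$540.20
After 9 (month_end (apply 2% monthly interest)): balance=$2591.00 total_interest=$591.00
After 10 (month_end (apply 2% monthly interest)): balance=$2642.82 total_interest=$642.82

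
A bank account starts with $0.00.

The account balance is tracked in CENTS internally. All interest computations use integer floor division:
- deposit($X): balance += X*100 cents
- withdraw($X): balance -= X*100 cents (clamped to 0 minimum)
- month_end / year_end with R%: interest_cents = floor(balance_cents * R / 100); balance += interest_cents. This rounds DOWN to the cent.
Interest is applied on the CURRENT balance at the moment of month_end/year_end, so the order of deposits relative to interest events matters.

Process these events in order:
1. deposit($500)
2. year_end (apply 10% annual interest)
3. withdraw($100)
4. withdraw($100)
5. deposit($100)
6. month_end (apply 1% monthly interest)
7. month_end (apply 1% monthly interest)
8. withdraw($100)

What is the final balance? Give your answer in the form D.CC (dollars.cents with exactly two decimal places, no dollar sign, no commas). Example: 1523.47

After 1 (deposit($500)): balance=$500.00 total_interest=$0.00
After 2 (year_end (apply 10% annual interest)): balance=$550.00 total_interest=$50.00
After 3 (withdraw($100)): balance=$450.00 total_interest=$50.00
After 4 (withdraw($100)): balance=$350.00 total_interest=$50.00
After 5 (deposit($100)): balance=$450.00 total_interest=$50.00
After 6 (month_end (apply 1% monthly interest)): balance=$454.50 total_interest=$54.50
After 7 (month_end (apply 1% monthly interest)): balance=$459.04 total_interest=$59.04
After 8 (withdraw($100)): balance=$359.04 total_interest=$59.04

Answer: 359.04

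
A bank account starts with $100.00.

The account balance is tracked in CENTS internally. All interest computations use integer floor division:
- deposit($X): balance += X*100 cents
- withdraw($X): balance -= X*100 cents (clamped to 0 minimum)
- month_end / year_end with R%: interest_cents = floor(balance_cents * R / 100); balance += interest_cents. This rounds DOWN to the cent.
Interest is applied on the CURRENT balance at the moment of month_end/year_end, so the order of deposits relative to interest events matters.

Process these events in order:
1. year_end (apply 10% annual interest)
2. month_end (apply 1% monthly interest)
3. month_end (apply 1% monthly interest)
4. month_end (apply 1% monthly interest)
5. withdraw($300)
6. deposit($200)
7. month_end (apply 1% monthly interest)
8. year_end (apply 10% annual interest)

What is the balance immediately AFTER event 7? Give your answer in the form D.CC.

Answer: 202.00

Derivation:
After 1 (year_end (apply 10% annual interest)): balance=$110.00 total_interest=$10.00
After 2 (month_end (apply 1% monthly interest)): balance=$111.10 total_interest=$11.10
After 3 (month_end (apply 1% monthly interest)): balance=$112.21 total_interest=$12.21
After 4 (month_end (apply 1% monthly interest)): balance=$113.33 total_interest=$13.33
After 5 (withdraw($300)): balance=$0.00 total_interest=$13.33
After 6 (deposit($200)): balance=$200.00 total_interest=$13.33
After 7 (month_end (apply 1% monthly interest)): balance=$202.00 total_interest=$15.33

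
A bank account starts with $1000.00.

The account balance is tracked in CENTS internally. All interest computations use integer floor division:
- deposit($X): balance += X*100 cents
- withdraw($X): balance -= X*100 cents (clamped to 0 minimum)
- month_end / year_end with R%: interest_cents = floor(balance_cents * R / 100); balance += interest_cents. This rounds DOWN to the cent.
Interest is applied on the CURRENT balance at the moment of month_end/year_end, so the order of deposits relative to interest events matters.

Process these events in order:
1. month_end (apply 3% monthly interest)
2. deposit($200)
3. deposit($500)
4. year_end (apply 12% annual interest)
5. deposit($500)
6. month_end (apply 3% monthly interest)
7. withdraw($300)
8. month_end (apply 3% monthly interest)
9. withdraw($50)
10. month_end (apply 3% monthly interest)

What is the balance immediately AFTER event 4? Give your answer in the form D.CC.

After 1 (month_end (apply 3% monthly interest)): balance=$1030.00 total_interest=$30.00
After 2 (deposit($200)): balance=$1230.00 total_interest=$30.00
After 3 (deposit($500)): balance=$1730.00 total_interest=$30.00
After 4 (year_end (apply 12% annual interest)): balance=$1937.60 total_interest=$237.60

Answer: 1937.60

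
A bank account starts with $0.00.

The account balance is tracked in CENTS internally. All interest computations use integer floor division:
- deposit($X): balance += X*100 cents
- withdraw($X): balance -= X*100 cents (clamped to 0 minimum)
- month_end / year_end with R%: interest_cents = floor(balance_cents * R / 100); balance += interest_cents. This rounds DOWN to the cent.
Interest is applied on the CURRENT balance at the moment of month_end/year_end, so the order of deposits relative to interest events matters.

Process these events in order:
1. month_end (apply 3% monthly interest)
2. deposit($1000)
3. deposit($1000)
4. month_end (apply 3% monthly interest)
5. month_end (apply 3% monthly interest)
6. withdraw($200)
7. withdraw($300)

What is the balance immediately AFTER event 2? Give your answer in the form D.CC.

Answer: 1000.00

Derivation:
After 1 (month_end (apply 3% monthly interest)): balance=$0.00 total_interest=$0.00
After 2 (deposit($1000)): balance=$1000.00 total_interest=$0.00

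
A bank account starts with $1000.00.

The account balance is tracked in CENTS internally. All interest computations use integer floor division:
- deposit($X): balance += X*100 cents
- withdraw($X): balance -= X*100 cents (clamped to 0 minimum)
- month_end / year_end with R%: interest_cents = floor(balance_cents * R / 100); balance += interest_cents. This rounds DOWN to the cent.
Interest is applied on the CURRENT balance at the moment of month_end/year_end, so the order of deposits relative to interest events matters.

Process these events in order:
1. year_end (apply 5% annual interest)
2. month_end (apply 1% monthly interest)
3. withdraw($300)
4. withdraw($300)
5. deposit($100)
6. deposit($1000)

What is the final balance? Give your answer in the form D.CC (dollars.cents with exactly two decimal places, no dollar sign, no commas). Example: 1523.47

Answer: 1560.50

Derivation:
After 1 (year_end (apply 5% annual interest)): balance=$1050.00 total_interest=$50.00
After 2 (month_end (apply 1% monthly interest)): balance=$1060.50 total_interest=$60.50
After 3 (withdraw($300)): balance=$760.50 total_interest=$60.50
After 4 (withdraw($300)): balance=$460.50 total_interest=$60.50
After 5 (deposit($100)): balance=$560.50 total_interest=$60.50
After 6 (deposit($1000)): balance=$1560.50 total_interest=$60.50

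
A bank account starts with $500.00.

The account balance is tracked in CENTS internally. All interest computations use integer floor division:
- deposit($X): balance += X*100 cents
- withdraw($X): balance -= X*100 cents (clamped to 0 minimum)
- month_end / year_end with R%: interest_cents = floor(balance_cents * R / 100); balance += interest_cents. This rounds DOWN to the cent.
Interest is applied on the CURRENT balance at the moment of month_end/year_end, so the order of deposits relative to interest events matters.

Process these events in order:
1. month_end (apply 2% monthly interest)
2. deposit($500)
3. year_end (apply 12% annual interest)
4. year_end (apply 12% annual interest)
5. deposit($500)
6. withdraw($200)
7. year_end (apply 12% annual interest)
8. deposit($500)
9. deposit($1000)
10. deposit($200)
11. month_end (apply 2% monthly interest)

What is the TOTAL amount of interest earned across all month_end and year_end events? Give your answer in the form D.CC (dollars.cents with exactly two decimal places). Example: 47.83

Answer: 524.06

Derivation:
After 1 (month_end (apply 2% monthly interest)): balance=$510.00 total_interest=$10.00
After 2 (deposit($500)): balance=$1010.00 total_interest=$10.00
After 3 (year_end (apply 12% annual interest)): balance=$1131.20 total_interest=$131.20
After 4 (year_end (apply 12% annual interest)): balance=$1266.94 total_interest=$266.94
After 5 (deposit($500)): balance=$1766.94 total_interest=$266.94
After 6 (withdraw($200)): balance=$1566.94 total_interest=$266.94
After 7 (year_end (apply 12% annual interest)): balance=$1754.97 total_interest=$454.97
After 8 (deposit($500)): balance=$2254.97 total_interest=$454.97
After 9 (deposit($1000)): balance=$3254.97 total_interest=$454.97
After 10 (deposit($200)): balance=$3454.97 total_interest=$454.97
After 11 (month_end (apply 2% monthly interest)): balance=$3524.06 total_interest=$524.06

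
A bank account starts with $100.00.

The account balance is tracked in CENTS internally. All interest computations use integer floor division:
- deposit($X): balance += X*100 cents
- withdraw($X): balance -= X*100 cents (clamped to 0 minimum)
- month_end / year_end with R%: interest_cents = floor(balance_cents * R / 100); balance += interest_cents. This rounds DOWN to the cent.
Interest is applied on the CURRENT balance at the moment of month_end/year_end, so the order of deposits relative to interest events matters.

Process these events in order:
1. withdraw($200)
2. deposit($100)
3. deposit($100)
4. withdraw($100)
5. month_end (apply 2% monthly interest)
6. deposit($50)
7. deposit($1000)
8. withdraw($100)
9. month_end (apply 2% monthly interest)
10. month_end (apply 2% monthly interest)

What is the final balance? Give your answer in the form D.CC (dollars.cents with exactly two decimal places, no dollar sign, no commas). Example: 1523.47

Answer: 1094.50

Derivation:
After 1 (withdraw($200)): balance=$0.00 total_interest=$0.00
After 2 (deposit($100)): balance=$100.00 total_interest=$0.00
After 3 (deposit($100)): balance=$200.00 total_interest=$0.00
After 4 (withdraw($100)): balance=$100.00 total_interest=$0.00
After 5 (month_end (apply 2% monthly interest)): balance=$102.00 total_interest=$2.00
After 6 (deposit($50)): balance=$152.00 total_interest=$2.00
After 7 (deposit($1000)): balance=$1152.00 total_interest=$2.00
After 8 (withdraw($100)): balance=$1052.00 total_interest=$2.00
After 9 (month_end (apply 2% monthly interest)): balance=$1073.04 total_interest=$23.04
After 10 (month_end (apply 2% monthly interest)): balance=$1094.50 total_interest=$44.50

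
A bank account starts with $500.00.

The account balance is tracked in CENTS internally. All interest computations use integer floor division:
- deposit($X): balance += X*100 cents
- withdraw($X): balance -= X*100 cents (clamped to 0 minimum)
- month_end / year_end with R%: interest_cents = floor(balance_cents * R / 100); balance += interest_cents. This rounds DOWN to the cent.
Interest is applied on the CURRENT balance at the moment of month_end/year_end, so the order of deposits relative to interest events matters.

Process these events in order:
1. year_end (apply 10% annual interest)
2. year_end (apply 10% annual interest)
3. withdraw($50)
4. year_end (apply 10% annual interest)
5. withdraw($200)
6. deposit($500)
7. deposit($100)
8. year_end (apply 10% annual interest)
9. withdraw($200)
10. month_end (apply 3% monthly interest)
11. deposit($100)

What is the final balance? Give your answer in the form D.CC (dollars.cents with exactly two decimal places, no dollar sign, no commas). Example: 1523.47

After 1 (year_end (apply 10% annual interest)): balance=$550.00 total_interest=$50.00
After 2 (year_end (apply 10% annual interest)): balance=$605.00 total_interest=$105.00
After 3 (withdraw($50)): balance=$555.00 total_interest=$105.00
After 4 (year_end (apply 10% annual interest)): balance=$610.50 total_interest=$160.50
After 5 (withdraw($200)): balance=$410.50 total_interest=$160.50
After 6 (deposit($500)): balance=$910.50 total_interest=$160.50
After 7 (deposit($100)): balance=$1010.50 total_interest=$160.50
After 8 (year_end (apply 10% annual interest)): balance=$1111.55 total_interest=$261.55
After 9 (withdraw($200)): balance=$911.55 total_interest=$261.55
After 10 (month_end (apply 3% monthly interest)): balance=$938.89 total_interest=$288.89
After 11 (deposit($100)): balance=$1038.89 total_interest=$288.89

Answer: 1038.89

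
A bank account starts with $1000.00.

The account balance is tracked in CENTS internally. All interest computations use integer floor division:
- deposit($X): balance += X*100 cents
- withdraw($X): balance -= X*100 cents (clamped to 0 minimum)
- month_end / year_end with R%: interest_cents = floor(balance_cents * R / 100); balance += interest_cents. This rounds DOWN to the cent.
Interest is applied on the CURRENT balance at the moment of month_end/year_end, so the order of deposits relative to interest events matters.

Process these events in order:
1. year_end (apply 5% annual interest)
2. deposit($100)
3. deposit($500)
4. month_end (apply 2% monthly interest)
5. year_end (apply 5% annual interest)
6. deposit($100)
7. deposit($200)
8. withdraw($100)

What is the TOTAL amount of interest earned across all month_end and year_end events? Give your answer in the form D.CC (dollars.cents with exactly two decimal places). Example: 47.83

Answer: 167.15

Derivation:
After 1 (year_end (apply 5% annual interest)): balance=$1050.00 total_interest=$50.00
After 2 (deposit($100)): balance=$1150.00 total_interest=$50.00
After 3 (deposit($500)): balance=$1650.00 total_interest=$50.00
After 4 (month_end (apply 2% monthly interest)): balance=$1683.00 total_interest=$83.00
After 5 (year_end (apply 5% annual interest)): balance=$1767.15 total_interest=$167.15
After 6 (deposit($100)): balance=$1867.15 total_interest=$167.15
After 7 (deposit($200)): balance=$2067.15 total_interest=$167.15
After 8 (withdraw($100)): balance=$1967.15 total_interest=$167.15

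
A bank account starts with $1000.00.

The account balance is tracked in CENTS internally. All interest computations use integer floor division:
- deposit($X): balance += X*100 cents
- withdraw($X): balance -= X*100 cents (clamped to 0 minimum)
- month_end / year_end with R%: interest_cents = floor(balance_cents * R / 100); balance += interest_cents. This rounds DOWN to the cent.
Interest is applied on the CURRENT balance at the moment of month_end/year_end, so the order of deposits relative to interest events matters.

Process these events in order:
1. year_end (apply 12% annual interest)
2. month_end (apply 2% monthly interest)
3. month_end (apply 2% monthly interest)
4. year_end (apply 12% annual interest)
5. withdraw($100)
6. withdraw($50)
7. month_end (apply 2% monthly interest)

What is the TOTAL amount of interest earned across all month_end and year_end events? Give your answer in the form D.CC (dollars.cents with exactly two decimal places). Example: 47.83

Answer: 328.16

Derivation:
After 1 (year_end (apply 12% annual interest)): balance=$1120.00 total_interest=$120.00
After 2 (month_end (apply 2% monthly interest)): balance=$1142.40 total_interest=$142.40
After 3 (month_end (apply 2% monthly interest)): balance=$1165.24 total_interest=$165.24
After 4 (year_end (apply 12% annual interest)): balance=$1305.06 total_interest=$305.06
After 5 (withdraw($100)): balance=$1205.06 total_interest=$305.06
After 6 (withdraw($50)): balance=$1155.06 total_interest=$305.06
After 7 (month_end (apply 2% monthly interest)): balance=$1178.16 total_interest=$328.16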